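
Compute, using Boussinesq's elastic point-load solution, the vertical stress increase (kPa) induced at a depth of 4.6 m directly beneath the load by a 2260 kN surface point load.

Δσ_z ≈ 51 kPa

Boussinesq vertical stress below a point load on an elastic half-space:
Δσ_z = 3P/(2πz²) · [1 + (r/z)²]^(−5/2)
r/z = 0/4.6 = 0; [1+(r/z)²]^(−5/2) = 1.
Δσ_z = 3×2260/(2π×4.6²) × 1 = 50.996 × 1 = 51 kPa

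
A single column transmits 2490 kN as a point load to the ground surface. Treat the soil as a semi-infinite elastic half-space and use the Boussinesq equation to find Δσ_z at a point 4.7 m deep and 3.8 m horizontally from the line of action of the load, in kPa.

Δσ_z ≈ 15.3 kPa

Boussinesq vertical stress below a point load on an elastic half-space:
Δσ_z = 3P/(2πz²) · [1 + (r/z)²]^(−5/2)
r/z = 3.8/4.7 = 0.80851; [1+(r/z)²]^(−5/2) = 0.28436.
Δσ_z = 3×2490/(2π×4.7²) × 0.28436 = 53.82 × 0.28436 = 15.3 kPa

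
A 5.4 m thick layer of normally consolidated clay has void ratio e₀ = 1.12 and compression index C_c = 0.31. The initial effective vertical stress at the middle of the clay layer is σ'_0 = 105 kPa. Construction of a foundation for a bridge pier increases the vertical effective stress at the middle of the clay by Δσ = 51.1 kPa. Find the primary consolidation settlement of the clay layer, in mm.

S_c ≈ 136 mm

Final effective stress: σ'_f = σ'_0 + Δσ = 105 + 51.1 = 156.1 kPa.
Normally consolidated clay, so the full stress increment lies on the virgin compression line:
S_c = C_c·H/(1+e₀)·log₁₀(σ'_f/σ'_0) = 0.31×5.4/(1+1.12)×log₁₀(156.1/105)
    = 0.78962 × 0.17221 = 0.136 m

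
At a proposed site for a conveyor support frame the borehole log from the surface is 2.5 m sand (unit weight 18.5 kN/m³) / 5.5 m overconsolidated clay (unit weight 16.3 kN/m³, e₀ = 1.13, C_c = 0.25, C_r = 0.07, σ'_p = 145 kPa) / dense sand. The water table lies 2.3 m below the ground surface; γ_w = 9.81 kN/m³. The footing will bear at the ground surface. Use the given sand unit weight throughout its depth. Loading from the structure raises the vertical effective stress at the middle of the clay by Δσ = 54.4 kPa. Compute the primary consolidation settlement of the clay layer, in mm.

S_c ≈ 49.4 mm

Mid-depth of clay below the ground surface: z = 2.5 + 5.5/2 = 5.25 m.
Total vertical stress at mid-clay: σ_v = 18.5×2.5 + 16.3×2.75 = 91.075 kPa.
Pore pressure: u = 9.81×(5.25 − 2.3) = 28.94 kPa.
Initial effective stress: σ'_0 = σ_v − u = 91.075 − 28.94 = 62.135 kPa.
Final effective stress: σ'_f = 62.135 + 54.4 = 116.53 kPa.
σ'_f = 116.53 ≤ σ'_p = 145 kPa, so the clay remains overconsolidated and only the recompression index applies:
S_c = C_r·H/(1+e₀)·log₁₀(σ'_f/σ'_0) = 0.07×5.5/2.13×log₁₀(116.53/62.135)
    = 0.18075 × 0.2731 = 0.04936 m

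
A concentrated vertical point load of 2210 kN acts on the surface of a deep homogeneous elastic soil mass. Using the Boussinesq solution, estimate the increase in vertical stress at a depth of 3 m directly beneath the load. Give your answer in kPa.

Δσ_z ≈ 117 kPa

Boussinesq vertical stress below a point load on an elastic half-space:
Δσ_z = 3P/(2πz²) · [1 + (r/z)²]^(−5/2)
r/z = 0/3 = 0; [1+(r/z)²]^(−5/2) = 1.
Δσ_z = 3×2210/(2π×3²) × 1 = 117.24 × 1 = 117.2 kPa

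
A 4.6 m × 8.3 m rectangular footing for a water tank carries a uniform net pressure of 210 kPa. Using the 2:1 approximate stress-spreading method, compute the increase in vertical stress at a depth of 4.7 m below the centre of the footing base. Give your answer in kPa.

By the 2:1 method the load spreads at 1 horizontal : 2 vertical, so at depth z the loaded area has grown by z in each plan dimension:
Δσ = qBL/((B+z)(L+z)) = 210×4.6×8.3/((4.6+4.7)(8.3+4.7)) = 66.318 kPa

Δσ_z ≈ 66.3 kPa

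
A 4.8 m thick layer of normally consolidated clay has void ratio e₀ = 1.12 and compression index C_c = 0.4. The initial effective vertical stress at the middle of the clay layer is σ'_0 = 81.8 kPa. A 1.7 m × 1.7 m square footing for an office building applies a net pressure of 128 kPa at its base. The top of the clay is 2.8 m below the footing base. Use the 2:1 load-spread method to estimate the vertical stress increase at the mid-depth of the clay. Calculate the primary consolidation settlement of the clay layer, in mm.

S_c ≈ 35.7 mm

Mid-depth of clay below the footing base: z = 2.8 + 4.8/2 = 5.2 m.
Stress increase at mid-clay by the 2:1 spreading method:
Δσ = qBL/((B+z)(L+z)) = 128×1.7×1.7/((1.7+5.2)(1.7+5.2)) = 7.7698 kPa
Final effective stress: σ'_f = σ'_0 + Δσ = 81.8 + 7.7698 = 89.57 kPa.
Normally consolidated clay, so the full stress increment lies on the virgin compression line:
S_c = C_c·H/(1+e₀)·log₁₀(σ'_f/σ'_0) = 0.4×4.8/(1+1.12)×log₁₀(89.57/81.8)
    = 0.90566 × 0.039409 = 0.03569 m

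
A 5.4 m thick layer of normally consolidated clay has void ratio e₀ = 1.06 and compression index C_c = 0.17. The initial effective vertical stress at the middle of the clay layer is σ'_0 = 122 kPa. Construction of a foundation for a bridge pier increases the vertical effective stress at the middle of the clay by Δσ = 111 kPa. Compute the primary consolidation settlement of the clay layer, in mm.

Final effective stress: σ'_f = σ'_0 + Δσ = 122 + 111 = 233 kPa.
Normally consolidated clay, so the full stress increment lies on the virgin compression line:
S_c = C_c·H/(1+e₀)·log₁₀(σ'_f/σ'_0) = 0.17×5.4/(1+1.06)×log₁₀(233/122)
    = 0.44563 × 0.281 = 0.1252 m

S_c ≈ 125 mm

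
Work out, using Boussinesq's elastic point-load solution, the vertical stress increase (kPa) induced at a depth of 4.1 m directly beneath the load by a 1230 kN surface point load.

Δσ_z ≈ 34.9 kPa

Boussinesq vertical stress below a point load on an elastic half-space:
Δσ_z = 3P/(2πz²) · [1 + (r/z)²]^(−5/2)
r/z = 0/4.1 = 0; [1+(r/z)²]^(−5/2) = 1.
Δσ_z = 3×1230/(2π×4.1²) × 1 = 34.936 × 1 = 34.94 kPa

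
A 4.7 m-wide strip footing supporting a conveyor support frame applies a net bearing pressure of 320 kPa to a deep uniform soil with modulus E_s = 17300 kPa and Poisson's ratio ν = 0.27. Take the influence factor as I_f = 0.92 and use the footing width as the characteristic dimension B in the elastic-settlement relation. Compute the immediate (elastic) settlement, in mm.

Immediate (elastic) settlement: S_e = q·B·(1−ν²)/E_s · I_f.
S_e = 320 × 4.7 × (1 − 0.27²) / 17300 × 0.92
    = 320 × 4.7 × 0.9271 / 17300 × 0.92
    = 0.07415 m = 74.15 mm

S_e ≈ 74.2 mm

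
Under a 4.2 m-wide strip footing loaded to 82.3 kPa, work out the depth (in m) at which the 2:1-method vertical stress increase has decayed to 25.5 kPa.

2:1 spreading — at depth z the loaded area has grown by z in each plan dimension:
qB/(B+z) = Δσ_z ⇒ z = qB/Δσ_z − B = 82.3×4.2/25.5 − 4.2 = 9.355 m

z ≈ 9.36 m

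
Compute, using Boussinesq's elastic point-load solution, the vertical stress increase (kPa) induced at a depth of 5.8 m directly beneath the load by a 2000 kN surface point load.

Δσ_z ≈ 28.4 kPa

Boussinesq vertical stress below a point load on an elastic half-space:
Δσ_z = 3P/(2πz²) · [1 + (r/z)²]^(−5/2)
r/z = 0/5.8 = 0; [1+(r/z)²]^(−5/2) = 1.
Δσ_z = 3×2000/(2π×5.8²) × 1 = 28.387 × 1 = 28.39 kPa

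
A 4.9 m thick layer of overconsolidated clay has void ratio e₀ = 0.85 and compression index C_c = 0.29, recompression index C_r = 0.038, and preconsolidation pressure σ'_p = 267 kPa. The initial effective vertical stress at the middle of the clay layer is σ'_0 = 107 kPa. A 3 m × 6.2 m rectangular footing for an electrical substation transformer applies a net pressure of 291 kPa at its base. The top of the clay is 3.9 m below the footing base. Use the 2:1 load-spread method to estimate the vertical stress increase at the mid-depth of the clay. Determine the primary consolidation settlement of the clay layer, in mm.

Mid-depth of clay below the footing base: z = 3.9 + 4.9/2 = 6.35 m.
Stress increase at mid-clay by the 2:1 spreading method:
Δσ = qBL/((B+z)(L+z)) = 291×3×6.2/((3+6.35)(6.2+6.35)) = 46.127 kPa
Final effective stress: σ'_f = 107 + 46.127 = 153.13 kPa.
σ'_f = 153.13 ≤ σ'_p = 267 kPa, so the clay remains overconsolidated and only the recompression index applies:
S_c = C_r·H/(1+e₀)·log₁₀(σ'_f/σ'_0) = 0.038×4.9/1.85×log₁₀(153.13/107)
    = 0.10065 × 0.15568 = 0.01567 m

S_c ≈ 15.7 mm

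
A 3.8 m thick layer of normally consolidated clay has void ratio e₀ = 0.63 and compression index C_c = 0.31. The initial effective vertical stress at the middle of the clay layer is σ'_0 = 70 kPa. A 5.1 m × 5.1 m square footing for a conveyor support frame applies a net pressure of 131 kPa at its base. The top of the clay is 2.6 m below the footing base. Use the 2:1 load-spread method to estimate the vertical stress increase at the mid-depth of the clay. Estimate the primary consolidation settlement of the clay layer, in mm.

S_c ≈ 133 mm

Mid-depth of clay below the footing base: z = 2.6 + 3.8/2 = 4.5 m.
Stress increase at mid-clay by the 2:1 spreading method:
Δσ = qBL/((B+z)(L+z)) = 131×5.1×5.1/((5.1+4.5)(5.1+4.5)) = 36.972 kPa
Final effective stress: σ'_f = σ'_0 + Δσ = 70 + 36.972 = 106.97 kPa.
Normally consolidated clay, so the full stress increment lies on the virgin compression line:
S_c = C_c·H/(1+e₀)·log₁₀(σ'_f/σ'_0) = 0.31×3.8/(1+0.63)×log₁₀(106.97/70)
    = 0.7227 × 0.18416 = 0.1331 m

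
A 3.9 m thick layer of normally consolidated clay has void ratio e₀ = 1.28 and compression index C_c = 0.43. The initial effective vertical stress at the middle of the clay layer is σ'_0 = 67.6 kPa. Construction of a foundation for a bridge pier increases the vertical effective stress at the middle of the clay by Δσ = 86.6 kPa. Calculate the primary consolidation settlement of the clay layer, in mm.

S_c ≈ 263 mm

Final effective stress: σ'_f = σ'_0 + Δσ = 67.6 + 86.6 = 154.2 kPa.
Normally consolidated clay, so the full stress increment lies on the virgin compression line:
S_c = C_c·H/(1+e₀)·log₁₀(σ'_f/σ'_0) = 0.43×3.9/(1+1.28)×log₁₀(154.2/67.6)
    = 0.73553 × 0.35814 = 0.2634 m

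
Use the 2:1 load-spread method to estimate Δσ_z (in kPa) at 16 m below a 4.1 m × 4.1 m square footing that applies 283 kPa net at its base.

By the 2:1 method the load spreads at 1 horizontal : 2 vertical, so at depth z the loaded area has grown by z in each plan dimension:
Δσ = qBL/((B+z)(L+z)) = 283×4.1×4.1/((4.1+16)(4.1+16)) = 11.775 kPa

Δσ_z ≈ 11.8 kPa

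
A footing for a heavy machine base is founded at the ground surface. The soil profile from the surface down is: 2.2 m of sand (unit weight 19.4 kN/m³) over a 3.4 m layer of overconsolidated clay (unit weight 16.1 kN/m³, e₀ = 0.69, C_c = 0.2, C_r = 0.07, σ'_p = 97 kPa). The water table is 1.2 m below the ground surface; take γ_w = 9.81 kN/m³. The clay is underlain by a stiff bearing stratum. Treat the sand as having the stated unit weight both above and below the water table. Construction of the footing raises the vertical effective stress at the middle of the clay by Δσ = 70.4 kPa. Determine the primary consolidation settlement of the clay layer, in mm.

Mid-depth of clay below the ground surface: z = 2.2 + 3.4/2 = 3.9 m.
Total vertical stress at mid-clay: σ_v = 19.4×2.2 + 16.1×1.7 = 70.05 kPa.
Pore pressure: u = 9.81×(3.9 − 1.2) = 26.487 kPa.
Initial effective stress: σ'_0 = σ_v − u = 70.05 − 26.487 = 43.563 kPa.
Final effective stress: σ'_f = 43.563 + 70.4 = 113.96 kPa.
σ'_f = 113.96 > σ'_p = 97 kPa, so the stress path crosses the preconsolidation pressure — recompression up to σ'_p, then virgin compression beyond:
S_c = H/(1+e₀)·[C_r·log₁₀(σ'_p/σ'_0) + C_c·log₁₀(σ'_f/σ'_p)]
    = 3.4/1.69 × [0.07×log₁₀(97/43.563) + 0.2×log₁₀(113.96/97)]
    = 2.0118 × [0.024336 + 0.013996] = 0.07712 m

S_c ≈ 77.1 mm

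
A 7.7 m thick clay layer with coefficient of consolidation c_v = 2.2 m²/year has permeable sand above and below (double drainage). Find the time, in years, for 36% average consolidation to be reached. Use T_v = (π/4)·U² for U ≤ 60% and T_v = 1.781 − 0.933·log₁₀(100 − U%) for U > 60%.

Drainage path length: H_d = H/2 = 3.85 m (double drainage).
U ≤ 60%: T_v = (π/4)·U² = (π/4)×0.36² = 0.10179.
t = T_v·H_d²/c_v = 0.10179×3.85²/2.2 = 0.6858 years.

t ≈ 0.686 years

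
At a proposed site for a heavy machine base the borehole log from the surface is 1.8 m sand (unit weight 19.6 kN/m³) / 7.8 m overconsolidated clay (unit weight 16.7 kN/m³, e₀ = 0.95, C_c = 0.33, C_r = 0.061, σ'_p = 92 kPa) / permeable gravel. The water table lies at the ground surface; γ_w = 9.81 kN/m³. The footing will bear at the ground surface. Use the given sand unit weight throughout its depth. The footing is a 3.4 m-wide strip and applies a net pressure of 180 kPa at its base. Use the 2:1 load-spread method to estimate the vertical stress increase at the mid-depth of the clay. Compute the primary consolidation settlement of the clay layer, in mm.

S_c ≈ 188 mm

Mid-depth of clay below the ground surface: z = 1.8 + 7.8/2 = 5.7 m.
Total vertical stress at mid-clay: σ_v = 19.6×1.8 + 16.7×3.9 = 100.41 kPa.
Pore pressure: u = 9.81×(5.7 − 0) = 55.917 kPa.
Initial effective stress: σ'_0 = σ_v − u = 100.41 − 55.917 = 44.493 kPa.
Stress increase at mid-clay by the 2:1 spreading method:
Δσ = qB/(B+z) = 180×3.4/(3.4+5.7) = 67.253 kPa
Final effective stress: σ'_f = 44.493 + 67.253 = 111.75 kPa.
σ'_f = 111.75 > σ'_p = 92 kPa, so the stress path crosses the preconsolidation pressure — recompression up to σ'_p, then virgin compression beyond:
S_c = H/(1+e₀)·[C_r·log₁₀(σ'_p/σ'_0) + C_c·log₁₀(σ'_f/σ'_p)]
    = 7.8/1.95 × [0.061×log₁₀(92/44.493) + 0.33×log₁₀(111.75/92)]
    = 4 × [0.019245 + 0.027872] = 0.1885 m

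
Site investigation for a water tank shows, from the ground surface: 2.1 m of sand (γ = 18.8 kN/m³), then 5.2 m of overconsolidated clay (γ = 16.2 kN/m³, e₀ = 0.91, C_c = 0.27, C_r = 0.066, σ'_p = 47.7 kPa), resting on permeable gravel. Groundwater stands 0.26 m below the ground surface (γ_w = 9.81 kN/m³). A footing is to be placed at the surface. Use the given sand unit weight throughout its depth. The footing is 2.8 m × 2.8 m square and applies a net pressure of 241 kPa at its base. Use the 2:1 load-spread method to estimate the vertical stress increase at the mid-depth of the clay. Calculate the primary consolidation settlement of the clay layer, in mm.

S_c ≈ 147 mm

Mid-depth of clay below the ground surface: z = 2.1 + 5.2/2 = 4.7 m.
Total vertical stress at mid-clay: σ_v = 18.8×2.1 + 16.2×2.6 = 81.6 kPa.
Pore pressure: u = 9.81×(4.7 − 0.26) = 43.556 kPa.
Initial effective stress: σ'_0 = σ_v − u = 81.6 − 43.556 = 38.044 kPa.
Stress increase at mid-clay by the 2:1 spreading method:
Δσ = qBL/((B+z)(L+z)) = 241×2.8×2.8/((2.8+4.7)(2.8+4.7)) = 33.59 kPa
Final effective stress: σ'_f = 38.044 + 33.59 = 71.634 kPa.
σ'_f = 71.634 > σ'_p = 47.7 kPa, so the stress path crosses the preconsolidation pressure — recompression up to σ'_p, then virgin compression beyond:
S_c = H/(1+e₀)·[C_r·log₁₀(σ'_p/σ'_0) + C_c·log₁₀(σ'_f/σ'_p)]
    = 5.2/1.91 × [0.066×log₁₀(47.7/38.044) + 0.27×log₁₀(71.634/47.7)]
    = 2.7225 × [0.0064833 + 0.047682] = 0.1475 m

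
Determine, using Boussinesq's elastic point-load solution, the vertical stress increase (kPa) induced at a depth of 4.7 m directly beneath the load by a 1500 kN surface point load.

Boussinesq vertical stress below a point load on an elastic half-space:
Δσ_z = 3P/(2πz²) · [1 + (r/z)²]^(−5/2)
r/z = 0/4.7 = 0; [1+(r/z)²]^(−5/2) = 1.
Δσ_z = 3×1500/(2π×4.7²) × 1 = 32.422 × 1 = 32.42 kPa

Δσ_z ≈ 32.4 kPa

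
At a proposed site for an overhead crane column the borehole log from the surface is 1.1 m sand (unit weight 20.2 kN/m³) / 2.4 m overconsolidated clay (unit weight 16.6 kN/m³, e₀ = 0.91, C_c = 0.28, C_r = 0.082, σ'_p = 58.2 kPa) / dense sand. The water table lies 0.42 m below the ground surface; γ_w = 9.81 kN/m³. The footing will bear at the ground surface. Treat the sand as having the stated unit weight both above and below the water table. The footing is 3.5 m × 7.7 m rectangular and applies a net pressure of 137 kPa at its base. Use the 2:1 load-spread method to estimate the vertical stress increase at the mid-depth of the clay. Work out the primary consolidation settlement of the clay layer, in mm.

S_c ≈ 102 mm

Mid-depth of clay below the ground surface: z = 1.1 + 2.4/2 = 2.3 m.
Total vertical stress at mid-clay: σ_v = 20.2×1.1 + 16.6×1.2 = 42.14 kPa.
Pore pressure: u = 9.81×(2.3 − 0.42) = 18.443 kPa.
Initial effective stress: σ'_0 = σ_v − u = 42.14 − 18.443 = 23.697 kPa.
Stress increase at mid-clay by the 2:1 spreading method:
Δσ = qBL/((B+z)(L+z)) = 137×3.5×7.7/((3.5+2.3)(7.7+2.3)) = 63.658 kPa
Final effective stress: σ'_f = 23.697 + 63.658 = 87.355 kPa.
σ'_f = 87.355 > σ'_p = 58.2 kPa, so the stress path crosses the preconsolidation pressure — recompression up to σ'_p, then virgin compression beyond:
S_c = H/(1+e₀)·[C_r·log₁₀(σ'_p/σ'_0) + C_c·log₁₀(σ'_f/σ'_p)]
    = 2.4/1.91 × [0.082×log₁₀(58.2/23.697) + 0.28×log₁₀(87.355/58.2)]
    = 1.2565 × [0.031999 + 0.049382] = 0.1023 m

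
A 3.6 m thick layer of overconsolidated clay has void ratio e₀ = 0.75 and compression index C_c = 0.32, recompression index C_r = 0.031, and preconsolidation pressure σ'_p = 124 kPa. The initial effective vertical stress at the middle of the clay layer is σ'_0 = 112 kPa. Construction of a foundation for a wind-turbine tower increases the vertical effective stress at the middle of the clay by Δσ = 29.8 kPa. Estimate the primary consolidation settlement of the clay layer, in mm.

S_c ≈ 41.2 mm

Final effective stress: σ'_f = 112 + 29.8 = 141.8 kPa.
σ'_f = 141.8 > σ'_p = 124 kPa, so the stress path crosses the preconsolidation pressure — recompression up to σ'_p, then virgin compression beyond:
S_c = H/(1+e₀)·[C_r·log₁₀(σ'_p/σ'_0) + C_c·log₁₀(σ'_f/σ'_p)]
    = 3.6/1.75 × [0.031×log₁₀(124/112) + 0.32×log₁₀(141.8/124)]
    = 2.0571 × [0.0013703 + 0.018641] = 0.04117 m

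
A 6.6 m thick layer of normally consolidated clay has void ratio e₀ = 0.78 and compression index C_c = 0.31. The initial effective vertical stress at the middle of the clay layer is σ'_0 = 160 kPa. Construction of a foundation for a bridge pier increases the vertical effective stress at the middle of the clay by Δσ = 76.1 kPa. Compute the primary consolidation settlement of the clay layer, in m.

S_c ≈ 0.194 m

Final effective stress: σ'_f = σ'_0 + Δσ = 160 + 76.1 = 236.1 kPa.
Normally consolidated clay, so the full stress increment lies on the virgin compression line:
S_c = C_c·H/(1+e₀)·log₁₀(σ'_f/σ'_0) = 0.31×6.6/(1+0.78)×log₁₀(236.1/160)
    = 1.1494 × 0.16898 = 0.1942 m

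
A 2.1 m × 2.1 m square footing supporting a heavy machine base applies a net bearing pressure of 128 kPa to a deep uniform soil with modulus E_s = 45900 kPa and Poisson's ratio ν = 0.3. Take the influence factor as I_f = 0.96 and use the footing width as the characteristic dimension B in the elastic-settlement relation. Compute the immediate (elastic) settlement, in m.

S_e ≈ 0.00512 m

Immediate (elastic) settlement: S_e = q·B·(1−ν²)/E_s · I_f.
S_e = 128 × 2.1 × (1 − 0.3²) / 45900 × 0.96
    = 128 × 2.1 × 0.91 / 45900 × 0.96
    = 0.005116 m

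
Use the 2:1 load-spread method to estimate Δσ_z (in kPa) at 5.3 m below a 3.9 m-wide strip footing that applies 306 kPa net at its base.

Δσ_z ≈ 130 kPa

By the 2:1 method the load spreads at 1 horizontal : 2 vertical, so at depth z the loaded area has grown by z in each plan dimension:
Δσ = qB/(B+z) = 306×3.9/(3.9+5.3) = 129.72 kPa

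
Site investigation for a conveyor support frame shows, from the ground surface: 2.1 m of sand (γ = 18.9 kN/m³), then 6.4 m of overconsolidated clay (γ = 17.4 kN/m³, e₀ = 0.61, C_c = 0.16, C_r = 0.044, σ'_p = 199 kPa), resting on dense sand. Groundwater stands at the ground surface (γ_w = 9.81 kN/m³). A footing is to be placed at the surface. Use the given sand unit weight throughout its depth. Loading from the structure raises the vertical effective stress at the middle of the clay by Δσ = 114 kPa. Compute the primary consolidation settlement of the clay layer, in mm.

S_c ≈ 97.9 mm

Mid-depth of clay below the ground surface: z = 2.1 + 6.4/2 = 5.3 m.
Total vertical stress at mid-clay: σ_v = 18.9×2.1 + 17.4×3.2 = 95.37 kPa.
Pore pressure: u = 9.81×(5.3 − 0) = 51.993 kPa.
Initial effective stress: σ'_0 = σ_v − u = 95.37 − 51.993 = 43.377 kPa.
Final effective stress: σ'_f = 43.377 + 114 = 157.38 kPa.
σ'_f = 157.38 ≤ σ'_p = 199 kPa, so the clay remains overconsolidated and only the recompression index applies:
S_c = C_r·H/(1+e₀)·log₁₀(σ'_f/σ'_0) = 0.044×6.4/1.61×log₁₀(157.38/43.377)
    = 0.17491 × 0.55969 = 0.09789 m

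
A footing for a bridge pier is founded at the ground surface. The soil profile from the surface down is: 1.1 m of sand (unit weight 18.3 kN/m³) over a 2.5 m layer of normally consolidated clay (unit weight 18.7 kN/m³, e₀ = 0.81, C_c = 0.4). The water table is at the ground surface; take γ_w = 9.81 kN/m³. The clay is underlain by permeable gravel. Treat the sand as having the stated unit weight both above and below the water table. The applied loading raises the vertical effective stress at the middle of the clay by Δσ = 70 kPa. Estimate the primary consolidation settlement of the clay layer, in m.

Mid-depth of clay below the ground surface: z = 1.1 + 2.5/2 = 2.35 m.
Total vertical stress at mid-clay: σ_v = 18.3×1.1 + 18.7×1.25 = 43.505 kPa.
Pore pressure: u = 9.81×(2.35 − 0) = 23.054 kPa.
Initial effective stress: σ'_0 = σ_v − u = 43.505 − 23.054 = 20.451 kPa.
Final effective stress: σ'_f = σ'_0 + Δσ = 20.451 + 70 = 90.451 kPa.
Normally consolidated clay, so the full stress increment lies on the virgin compression line:
S_c = C_c·H/(1+e₀)·log₁₀(σ'_f/σ'_0) = 0.4×2.5/(1+0.81)×log₁₀(90.451/20.451)
    = 0.55249 × 0.6457 = 0.3567 m

S_c ≈ 0.357 m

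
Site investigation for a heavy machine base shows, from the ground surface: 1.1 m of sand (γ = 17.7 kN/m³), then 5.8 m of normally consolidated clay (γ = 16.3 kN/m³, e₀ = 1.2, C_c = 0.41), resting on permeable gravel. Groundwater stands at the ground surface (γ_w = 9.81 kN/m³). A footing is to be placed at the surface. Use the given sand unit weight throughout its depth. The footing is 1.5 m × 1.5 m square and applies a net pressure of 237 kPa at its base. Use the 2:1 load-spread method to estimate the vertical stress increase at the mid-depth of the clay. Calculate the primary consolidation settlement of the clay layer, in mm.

S_c ≈ 233 mm

Mid-depth of clay below the ground surface: z = 1.1 + 5.8/2 = 4 m.
Total vertical stress at mid-clay: σ_v = 17.7×1.1 + 16.3×2.9 = 66.74 kPa.
Pore pressure: u = 9.81×(4 − 0) = 39.24 kPa.
Initial effective stress: σ'_0 = σ_v − u = 66.74 − 39.24 = 27.5 kPa.
Stress increase at mid-clay by the 2:1 spreading method:
Δσ = qBL/((B+z)(L+z)) = 237×1.5×1.5/((1.5+4)(1.5+4)) = 17.628 kPa
Final effective stress: σ'_f = σ'_0 + Δσ = 27.5 + 17.628 = 45.128 kPa.
Normally consolidated clay, so the full stress increment lies on the virgin compression line:
S_c = C_c·H/(1+e₀)·log₁₀(σ'_f/σ'_0) = 0.41×5.8/(1+1.2)×log₁₀(45.128/27.5)
    = 1.0809 × 0.21511 = 0.2325 m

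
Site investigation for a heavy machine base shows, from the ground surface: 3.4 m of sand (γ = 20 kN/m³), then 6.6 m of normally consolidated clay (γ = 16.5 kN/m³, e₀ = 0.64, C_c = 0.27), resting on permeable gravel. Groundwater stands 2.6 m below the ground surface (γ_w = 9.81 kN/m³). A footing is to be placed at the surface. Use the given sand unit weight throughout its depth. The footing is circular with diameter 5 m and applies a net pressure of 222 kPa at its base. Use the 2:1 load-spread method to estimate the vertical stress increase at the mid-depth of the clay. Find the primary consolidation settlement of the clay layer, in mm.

Mid-depth of clay below the ground surface: z = 3.4 + 6.6/2 = 6.7 m.
Total vertical stress at mid-clay: σ_v = 20×3.4 + 16.5×3.3 = 122.45 kPa.
Pore pressure: u = 9.81×(6.7 − 2.6) = 40.221 kPa.
Initial effective stress: σ'_0 = σ_v − u = 122.45 − 40.221 = 82.229 kPa.
Stress increase at mid-clay by the 2:1 spreading method:
Δσ ≈ qD²/(D+z)² = 222×5²/(5+6.7)² = 40.544 kPa
Final effective stress: σ'_f = σ'_0 + Δσ = 82.229 + 40.544 = 122.77 kPa.
Normally consolidated clay, so the full stress increment lies on the virgin compression line:
S_c = C_c·H/(1+e₀)·log₁₀(σ'_f/σ'_0) = 0.27×6.6/(1+0.64)×log₁₀(122.77/82.229)
    = 1.0866 × 0.17407 = 0.1891 m

S_c ≈ 189 mm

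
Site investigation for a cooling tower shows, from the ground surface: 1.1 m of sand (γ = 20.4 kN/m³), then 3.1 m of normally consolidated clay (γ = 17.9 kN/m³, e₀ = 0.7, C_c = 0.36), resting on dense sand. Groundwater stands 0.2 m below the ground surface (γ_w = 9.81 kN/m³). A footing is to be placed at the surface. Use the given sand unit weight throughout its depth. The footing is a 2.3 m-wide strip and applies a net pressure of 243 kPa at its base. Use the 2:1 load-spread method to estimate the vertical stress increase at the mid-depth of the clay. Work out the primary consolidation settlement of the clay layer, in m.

S_c ≈ 0.476 m

Mid-depth of clay below the ground surface: z = 1.1 + 3.1/2 = 2.65 m.
Total vertical stress at mid-clay: σ_v = 20.4×1.1 + 17.9×1.55 = 50.185 kPa.
Pore pressure: u = 9.81×(2.65 − 0.2) = 24.035 kPa.
Initial effective stress: σ'_0 = σ_v − u = 50.185 − 24.035 = 26.15 kPa.
Stress increase at mid-clay by the 2:1 spreading method:
Δσ = qB/(B+z) = 243×2.3/(2.3+2.65) = 112.91 kPa
Final effective stress: σ'_f = σ'_0 + Δσ = 26.15 + 112.91 = 139.06 kPa.
Normally consolidated clay, so the full stress increment lies on the virgin compression line:
S_c = C_c·H/(1+e₀)·log₁₀(σ'_f/σ'_0) = 0.36×3.1/(1+0.7)×log₁₀(139.06/26.15)
    = 0.65647 × 0.72573 = 0.4764 m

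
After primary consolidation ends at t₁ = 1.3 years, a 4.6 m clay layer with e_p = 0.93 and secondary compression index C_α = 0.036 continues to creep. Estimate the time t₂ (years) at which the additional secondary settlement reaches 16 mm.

t₂ ≈ 2 years

S_s = C_α·H/(1+e_p)·log₁₀(t₂/t₁) ⇒ log₁₀(t₂/t₁) = S_s·(1+e_p)/(C_α·H).
log₁₀(t₂/t₁) = 0.016 × (1+0.93) / (0.036×4.6) = 0.1865
t₂ = t₁ × 10^0.1865 = 1.3 × 1.536 = 1.997 years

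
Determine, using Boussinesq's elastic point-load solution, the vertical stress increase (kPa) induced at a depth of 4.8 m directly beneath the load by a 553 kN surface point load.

Boussinesq vertical stress below a point load on an elastic half-space:
Δσ_z = 3P/(2πz²) · [1 + (r/z)²]^(−5/2)
r/z = 0/4.8 = 0; [1+(r/z)²]^(−5/2) = 1.
Δσ_z = 3×553/(2π×4.8²) × 1 = 11.46 × 1 = 11.46 kPa

Δσ_z ≈ 11.5 kPa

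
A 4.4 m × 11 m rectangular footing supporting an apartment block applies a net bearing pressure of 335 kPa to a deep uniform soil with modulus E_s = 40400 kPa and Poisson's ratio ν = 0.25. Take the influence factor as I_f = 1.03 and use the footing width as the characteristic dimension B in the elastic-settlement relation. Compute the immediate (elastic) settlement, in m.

Immediate (elastic) settlement: S_e = q·B·(1−ν²)/E_s · I_f.
S_e = 335 × 4.4 × (1 − 0.25²) / 40400 × 1.03
    = 335 × 4.4 × 0.9375 / 40400 × 1.03
    = 0.03523 m

S_e ≈ 0.0352 m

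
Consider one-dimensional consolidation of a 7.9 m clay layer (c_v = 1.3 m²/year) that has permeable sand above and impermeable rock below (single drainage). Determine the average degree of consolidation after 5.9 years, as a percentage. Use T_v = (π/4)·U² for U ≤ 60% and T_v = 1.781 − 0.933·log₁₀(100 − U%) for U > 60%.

Drainage path length: H_d = H = 7.9 m (single drainage).
T_v = c_v·t/H_d² = 1.3×5.9/7.9² = 0.1229.
T_v = 0.1229 corresponds to the U ≤ 60% branch:
U = √(4T_v/π) = 0.3956

U ≈ 39.6 %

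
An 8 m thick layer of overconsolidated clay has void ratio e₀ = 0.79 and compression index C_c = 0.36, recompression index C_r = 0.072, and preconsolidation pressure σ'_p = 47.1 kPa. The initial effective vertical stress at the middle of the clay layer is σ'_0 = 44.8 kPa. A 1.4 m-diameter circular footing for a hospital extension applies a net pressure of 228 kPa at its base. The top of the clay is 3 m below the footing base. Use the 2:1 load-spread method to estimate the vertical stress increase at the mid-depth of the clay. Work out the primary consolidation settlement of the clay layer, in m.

S_c ≈ 0.0644 m

Mid-depth of clay below the footing base: z = 3 + 8/2 = 7 m.
Stress increase at mid-clay by the 2:1 spreading method:
Δσ ≈ qD²/(D+z)² = 228×1.4²/(1.4+7)² = 6.3333 kPa
Final effective stress: σ'_f = 44.8 + 6.3333 = 51.133 kPa.
σ'_f = 51.133 > σ'_p = 47.1 kPa, so the stress path crosses the preconsolidation pressure — recompression up to σ'_p, then virgin compression beyond:
S_c = H/(1+e₀)·[C_r·log₁₀(σ'_p/σ'_0) + C_c·log₁₀(σ'_f/σ'_p)]
    = 8/1.79 × [0.072×log₁₀(47.1/44.8) + 0.36×log₁₀(51.133/47.1)]
    = 4.4693 × [0.0015655 + 0.012845] = 0.0644 m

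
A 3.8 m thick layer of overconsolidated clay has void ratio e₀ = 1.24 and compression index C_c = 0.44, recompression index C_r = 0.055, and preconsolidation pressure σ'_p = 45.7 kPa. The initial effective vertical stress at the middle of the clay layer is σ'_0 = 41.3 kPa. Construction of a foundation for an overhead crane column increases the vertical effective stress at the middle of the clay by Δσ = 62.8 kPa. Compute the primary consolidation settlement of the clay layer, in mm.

Final effective stress: σ'_f = 41.3 + 62.8 = 104.1 kPa.
σ'_f = 104.1 > σ'_p = 45.7 kPa, so the stress path crosses the preconsolidation pressure — recompression up to σ'_p, then virgin compression beyond:
S_c = H/(1+e₀)·[C_r·log₁₀(σ'_p/σ'_0) + C_c·log₁₀(σ'_f/σ'_p)]
    = 3.8/2.24 × [0.055×log₁₀(45.7/41.3) + 0.44×log₁₀(104.1/45.7)]
    = 1.6964 × [0.0024181 + 0.15732] = 0.271 m

S_c ≈ 271 mm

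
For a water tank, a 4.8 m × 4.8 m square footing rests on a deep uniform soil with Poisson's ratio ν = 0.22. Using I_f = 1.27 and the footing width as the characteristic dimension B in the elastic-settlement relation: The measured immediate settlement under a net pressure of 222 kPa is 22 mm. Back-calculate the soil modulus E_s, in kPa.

E_s ≈ 58500 kPa

S_e = q·B·(1−ν²)/E_s · I_f  ⇒  E_s = q·B·(1−ν²)·I_f / S_e.
E_s = 222 × 4.8 × 0.9516 × 1.27 / 0.022 = 58540 kPa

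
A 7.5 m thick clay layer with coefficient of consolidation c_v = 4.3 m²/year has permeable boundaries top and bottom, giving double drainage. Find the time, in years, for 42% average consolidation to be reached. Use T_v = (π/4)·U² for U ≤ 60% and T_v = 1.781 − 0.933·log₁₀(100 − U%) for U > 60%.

t ≈ 0.453 years

Drainage path length: H_d = H/2 = 3.75 m (double drainage).
U ≤ 60%: T_v = (π/4)·U² = (π/4)×0.42² = 0.13854.
t = T_v·H_d²/c_v = 0.13854×3.75²/4.3 = 0.4531 years.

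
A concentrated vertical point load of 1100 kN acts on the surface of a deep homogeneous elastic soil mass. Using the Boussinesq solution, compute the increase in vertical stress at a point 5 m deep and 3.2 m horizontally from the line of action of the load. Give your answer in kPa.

Δσ_z ≈ 8.91 kPa

Boussinesq vertical stress below a point load on an elastic half-space:
Δσ_z = 3P/(2πz²) · [1 + (r/z)²]^(−5/2)
r/z = 3.2/5 = 0.64; [1+(r/z)²]^(−5/2) = 0.4239.
Δσ_z = 3×1100/(2π×5²) × 0.4239 = 21.008 × 0.4239 = 8.905 kPa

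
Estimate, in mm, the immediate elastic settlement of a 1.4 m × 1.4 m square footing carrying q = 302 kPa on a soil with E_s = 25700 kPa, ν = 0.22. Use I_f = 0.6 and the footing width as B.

S_e ≈ 9.39 mm

Immediate (elastic) settlement: S_e = q·B·(1−ν²)/E_s · I_f.
S_e = 302 × 1.4 × (1 − 0.22²) / 25700 × 0.6
    = 302 × 1.4 × 0.9516 / 25700 × 0.6
    = 0.009393 m = 9.393 mm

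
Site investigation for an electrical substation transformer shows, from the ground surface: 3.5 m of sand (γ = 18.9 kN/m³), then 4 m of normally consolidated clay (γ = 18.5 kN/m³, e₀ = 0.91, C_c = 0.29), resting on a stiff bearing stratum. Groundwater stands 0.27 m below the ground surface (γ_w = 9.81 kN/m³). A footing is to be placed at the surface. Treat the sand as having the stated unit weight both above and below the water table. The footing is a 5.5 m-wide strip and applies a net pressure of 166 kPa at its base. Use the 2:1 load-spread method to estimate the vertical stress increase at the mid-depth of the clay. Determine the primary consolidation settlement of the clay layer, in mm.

S_c ≈ 252 mm

Mid-depth of clay below the ground surface: z = 3.5 + 4/2 = 5.5 m.
Total vertical stress at mid-clay: σ_v = 18.9×3.5 + 18.5×2 = 103.15 kPa.
Pore pressure: u = 9.81×(5.5 − 0.27) = 51.306 kPa.
Initial effective stress: σ'_0 = σ_v − u = 103.15 − 51.306 = 51.844 kPa.
Stress increase at mid-clay by the 2:1 spreading method:
Δσ = qB/(B+z) = 166×5.5/(5.5+5.5) = 83 kPa
Final effective stress: σ'_f = σ'_0 + Δσ = 51.844 + 83 = 134.84 kPa.
Normally consolidated clay, so the full stress increment lies on the virgin compression line:
S_c = C_c·H/(1+e₀)·log₁₀(σ'_f/σ'_0) = 0.29×4/(1+0.91)×log₁₀(134.84/51.844)
    = 0.60733 × 0.41512 = 0.2521 m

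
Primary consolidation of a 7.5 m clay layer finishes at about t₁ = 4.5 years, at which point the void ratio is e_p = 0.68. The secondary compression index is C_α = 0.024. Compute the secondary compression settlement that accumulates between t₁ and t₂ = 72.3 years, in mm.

Secondary compression: S_s = C_α·H/(1+e_p)·log₁₀(t₂/t₁)
S_s = 0.024×7.5/(1+0.68)×log₁₀(72.3/4.5)
    = 0.1071 × 1.206 = 0.1292 m

S_s ≈ 129 mm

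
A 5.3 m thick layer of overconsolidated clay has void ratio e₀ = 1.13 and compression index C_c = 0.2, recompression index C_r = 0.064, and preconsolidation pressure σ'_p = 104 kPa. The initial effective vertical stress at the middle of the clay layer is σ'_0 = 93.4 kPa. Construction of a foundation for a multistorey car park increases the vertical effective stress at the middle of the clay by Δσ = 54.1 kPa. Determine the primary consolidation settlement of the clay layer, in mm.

Final effective stress: σ'_f = 93.4 + 54.1 = 147.5 kPa.
σ'_f = 147.5 > σ'_p = 104 kPa, so the stress path crosses the preconsolidation pressure — recompression up to σ'_p, then virgin compression beyond:
S_c = H/(1+e₀)·[C_r·log₁₀(σ'_p/σ'_0) + C_c·log₁₀(σ'_f/σ'_p)]
    = 5.3/2.13 × [0.064×log₁₀(104/93.4) + 0.2×log₁₀(147.5/104)]
    = 2.4883 × [0.0029879 + 0.030352] = 0.08296 m

S_c ≈ 83 mm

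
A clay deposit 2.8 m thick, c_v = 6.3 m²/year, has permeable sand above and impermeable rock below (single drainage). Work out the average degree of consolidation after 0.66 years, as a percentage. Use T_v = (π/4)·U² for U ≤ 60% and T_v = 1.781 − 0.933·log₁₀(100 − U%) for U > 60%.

Drainage path length: H_d = H = 2.8 m (single drainage).
T_v = c_v·t/H_d² = 6.3×0.66/2.8² = 0.53036.
T_v = 0.53036 corresponds to the U > 60% branch:
U = 1 − 10^((1.781 − T_v)/0.933)/100 = 0.781

U ≈ 78.1 %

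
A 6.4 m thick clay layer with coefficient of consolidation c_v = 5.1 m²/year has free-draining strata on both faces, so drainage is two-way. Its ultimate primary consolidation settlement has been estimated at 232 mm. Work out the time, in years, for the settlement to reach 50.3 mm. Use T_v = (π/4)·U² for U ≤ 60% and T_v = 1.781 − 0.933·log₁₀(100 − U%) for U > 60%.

t ≈ 0.0741 years

Drainage path length: H_d = H/2 = 3.2 m (double drainage).
U = S(t)/S_ult = 50.3/232 = 0.2168.
U ≤ 60%: T_v = (π/4)·U² = (π/4)×0.21681² = 0.036919.
t = T_v·H_d²/c_v = 0.036919×3.2²/5.1 = 0.07413 years.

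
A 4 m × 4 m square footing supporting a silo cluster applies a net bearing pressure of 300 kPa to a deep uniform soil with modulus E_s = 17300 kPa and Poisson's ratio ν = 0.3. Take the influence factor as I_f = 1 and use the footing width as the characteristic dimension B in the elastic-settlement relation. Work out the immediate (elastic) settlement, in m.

Immediate (elastic) settlement: S_e = q·B·(1−ν²)/E_s · I_f.
S_e = 300 × 4 × (1 − 0.3²) / 17300 × 1
    = 300 × 4 × 0.91 / 17300 × 1
    = 0.06312 m

S_e ≈ 0.0631 m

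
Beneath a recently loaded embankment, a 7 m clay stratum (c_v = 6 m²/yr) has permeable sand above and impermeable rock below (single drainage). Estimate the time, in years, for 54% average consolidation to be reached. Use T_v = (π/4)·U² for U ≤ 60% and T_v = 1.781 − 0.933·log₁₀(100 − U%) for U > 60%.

Drainage path length: H_d = H = 7 m (single drainage).
U ≤ 60%: T_v = (π/4)·U² = (π/4)×0.54² = 0.22902.
t = T_v·H_d²/c_v = 0.22902×7²/6 = 1.87 years.

t ≈ 1.87 years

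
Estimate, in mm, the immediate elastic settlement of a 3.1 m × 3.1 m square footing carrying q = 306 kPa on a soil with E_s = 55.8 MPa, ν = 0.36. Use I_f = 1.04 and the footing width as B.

Immediate (elastic) settlement: S_e = q·B·(1−ν²)/E_s · I_f.
E_s = 55.8 MPa = 55800 kPa.
S_e = 306 × 3.1 × (1 − 0.36²) / 55800 × 1.04
    = 306 × 3.1 × 0.8704 / 55800 × 1.04
    = 0.01539 m = 15.39 mm

S_e ≈ 15.4 mm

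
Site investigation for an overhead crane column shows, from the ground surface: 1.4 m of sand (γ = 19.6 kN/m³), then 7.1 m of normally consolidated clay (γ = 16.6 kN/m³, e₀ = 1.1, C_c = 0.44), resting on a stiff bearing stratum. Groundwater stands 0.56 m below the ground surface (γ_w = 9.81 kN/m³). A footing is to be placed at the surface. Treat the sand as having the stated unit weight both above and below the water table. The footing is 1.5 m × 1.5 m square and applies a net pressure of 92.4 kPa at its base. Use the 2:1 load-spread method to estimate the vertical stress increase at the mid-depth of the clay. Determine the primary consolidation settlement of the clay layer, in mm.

Mid-depth of clay below the ground surface: z = 1.4 + 7.1/2 = 4.95 m.
Total vertical stress at mid-clay: σ_v = 19.6×1.4 + 16.6×3.55 = 86.37 kPa.
Pore pressure: u = 9.81×(4.95 − 0.56) = 43.066 kPa.
Initial effective stress: σ'_0 = σ_v − u = 86.37 − 43.066 = 43.304 kPa.
Stress increase at mid-clay by the 2:1 spreading method:
Δσ = qBL/((B+z)(L+z)) = 92.4×1.5×1.5/((1.5+4.95)(1.5+4.95)) = 4.9973 kPa
Final effective stress: σ'_f = σ'_0 + Δσ = 43.304 + 4.9973 = 48.301 kPa.
Normally consolidated clay, so the full stress increment lies on the virgin compression line:
S_c = C_c·H/(1+e₀)·log₁₀(σ'_f/σ'_0) = 0.44×7.1/(1+1.1)×log₁₀(48.301/43.304)
    = 1.4876 × 0.047428 = 0.07055 m

S_c ≈ 70.6 mm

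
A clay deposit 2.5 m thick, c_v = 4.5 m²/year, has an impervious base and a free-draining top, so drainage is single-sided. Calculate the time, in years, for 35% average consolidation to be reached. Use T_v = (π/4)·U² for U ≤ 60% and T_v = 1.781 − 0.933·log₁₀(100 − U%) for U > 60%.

t ≈ 0.134 years

Drainage path length: H_d = H = 2.5 m (single drainage).
U ≤ 60%: T_v = (π/4)·U² = (π/4)×0.35² = 0.096211.
t = T_v·H_d²/c_v = 0.096211×2.5²/4.5 = 0.1336 years.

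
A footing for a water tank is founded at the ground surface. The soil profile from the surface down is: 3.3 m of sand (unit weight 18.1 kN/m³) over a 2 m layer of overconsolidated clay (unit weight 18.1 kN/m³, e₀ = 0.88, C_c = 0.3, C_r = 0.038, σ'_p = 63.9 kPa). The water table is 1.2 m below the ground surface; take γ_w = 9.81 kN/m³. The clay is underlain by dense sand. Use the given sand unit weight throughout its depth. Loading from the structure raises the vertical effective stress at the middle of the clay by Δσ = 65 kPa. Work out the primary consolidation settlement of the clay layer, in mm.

S_c ≈ 83.5 mm

Mid-depth of clay below the ground surface: z = 3.3 + 2/2 = 4.3 m.
Total vertical stress at mid-clay: σ_v = 18.1×3.3 + 18.1×1 = 77.83 kPa.
Pore pressure: u = 9.81×(4.3 − 1.2) = 30.411 kPa.
Initial effective stress: σ'_0 = σ_v − u = 77.83 − 30.411 = 47.419 kPa.
Final effective stress: σ'_f = 47.419 + 65 = 112.42 kPa.
σ'_f = 112.42 > σ'_p = 63.9 kPa, so the stress path crosses the preconsolidation pressure — recompression up to σ'_p, then virgin compression beyond:
S_c = H/(1+e₀)·[C_r·log₁₀(σ'_p/σ'_0) + C_c·log₁₀(σ'_f/σ'_p)]
    = 2/1.88 × [0.038×log₁₀(63.9/47.419) + 0.3×log₁₀(112.42/63.9)]
    = 1.0638 × [0.0049228 + 0.073603] = 0.08354 m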